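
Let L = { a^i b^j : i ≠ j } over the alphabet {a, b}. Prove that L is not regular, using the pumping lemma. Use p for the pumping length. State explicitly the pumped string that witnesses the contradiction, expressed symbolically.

Suppose for contradiction that L is regular, and let p be the pumping length.
Choose w = a^p b^{p+p!}. Since p ≠ p+p!, w ∈ L; and |w| ≥ p.
By the pumping lemma, w = xyz with |xy| ≤ p and y is nonempty.
Since the first p symbols of w are all a's and |xy| ≤ p, y lies entirely in the leading a-block: y = a^k for some k with 1 ≤ k ≤ p.
Since 1 ≤ k ≤ p, k divides p!; set t = 1 + p!/k. Then xy^t z has p + (p!/k)·k = p + p! copies of a. Now the a-count equals the b-count, so i ≠ j fails. So xy^t z = a^{p+p!} b^{p+p!} ∉ L.
This contradicts the pumping lemma, so L is not regular.

a^{p+p!} b^{p+p!}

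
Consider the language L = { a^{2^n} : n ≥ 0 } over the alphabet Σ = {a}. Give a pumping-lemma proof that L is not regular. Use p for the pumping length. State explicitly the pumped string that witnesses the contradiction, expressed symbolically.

Assume L is regular; let p be its pumping constant.
Take w = a^{2^p} ∈ L with |w| = 2^p ≥ p.
Write w = xyz as guaranteed by the lemma, with |xy| ≤ p and y is nonempty.
Then y = a^k for some k with 1 ≤ k ≤ p.
Pump with i = 2: xy^2z = a^{2^p+k}. Since 1 ≤ k ≤ p < 2^p, we have 2^p < 2^p+k < 2^{p+1}, so 2^p+k is not a power of 2. So xy^2z ∉ L.
Contradiction. Therefore L is not regular.

a^{2^p+k}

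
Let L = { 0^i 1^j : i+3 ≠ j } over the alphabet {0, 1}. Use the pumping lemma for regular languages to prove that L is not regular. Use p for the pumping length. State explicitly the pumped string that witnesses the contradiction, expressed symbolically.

Toward a contradiction, assume L is regular with pumping length p.
Choose w = 0^p 1^{p+p!+3}. Since p ≠ (p+p!+3)-3 = p+p!, w ∈ L; and |w| ≥ p.
Write w = xyz as guaranteed by the lemma, with |xy| ≤ p and |y| > 0.
The first p characters of w are 0's, so xy (and hence y) consists only of 0's. Write y = 0^k, 1 ≤ k ≤ p.
Since 1 ≤ k ≤ p, k divides p!; set t = 1 + p!/k. Then xy^t z has p + (p!/k)·k = p + p! copies of 0. Now the 0-count is p+p! and (1-count)-3 = (p+p!+3)-3 = p+p!, so i+3 ≠ j fails. So xy^t z = 0^{p+p!} 1^{p+p!+3} ∉ L.
This is a contradiction; hence L is not regular.

0^{p+p!} 1^{p+p!+3}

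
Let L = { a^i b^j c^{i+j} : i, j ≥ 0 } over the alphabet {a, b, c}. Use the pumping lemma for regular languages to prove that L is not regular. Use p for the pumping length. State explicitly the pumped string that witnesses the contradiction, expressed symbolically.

Assume L is regular. Let p be the pumping length given by the pumping lemma.
Take w = a^p b^p c^{2p} ∈ L (with i=j=p, i+j=2p), |w| = 4p ≥ p.
By the pumping lemma, w = xyz with |xy| ≤ p and |y| ≥ 1.
Because |xy| ≤ p and w begins with p copies of a, we have y = a^k with 1 ≤ k ≤ p.
Consider xy^2z = a^{p+k} b^p c^{2p}. Now the a- and b-counts sum to 2p+k, but the c-count is 2p ≠ 2p+k. So xy^2z ∉ L.
This is a contradiction; hence L is not regular.

a^{p+k} b^p c^{2p}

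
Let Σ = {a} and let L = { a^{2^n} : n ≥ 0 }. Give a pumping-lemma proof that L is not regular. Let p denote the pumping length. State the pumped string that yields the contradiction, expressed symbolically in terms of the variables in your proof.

Assume L is regular; let p be its pumping constant.
Take w = a^{2^p} ∈ L with |w| = 2^p ≥ p.
Write w = xyz as guaranteed by the lemma, with |xy| ≤ p and |y| ≥ 1.
Then y = a^k for some k with 1 ≤ k ≤ p.
Pump with i = 2: xy^2z = a^{2^p+k}. Since 1 ≤ k ≤ p < 2^p, we have 2^p < 2^p+k < 2^{p+1}, so 2^p+k is not a power of 2. So xy^2z ∉ L.
This is a contradiction; hence L is not regular.

a^{2^p+k}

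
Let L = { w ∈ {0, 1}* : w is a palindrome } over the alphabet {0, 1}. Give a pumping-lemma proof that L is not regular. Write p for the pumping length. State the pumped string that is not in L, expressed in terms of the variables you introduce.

Assume L is regular; let p be its pumping constant.
Take w = 0^p 1 0^p, a palindrome of length 2p+1 ≥ p.
By the pumping lemma, w = xyz with |xy| ≤ p and |y| > 0.
Because |xy| ≤ p and w begins with p copies of 0, we have y = 0^k with 1 ≤ k ≤ p.
Pump with i = 2: xy^2z = 0^{p+k} 1 0^p. Its reverse is 0^p 1 0^{p+k}, which differs from xy^2z since k ≥ 1. So xy^2z is not a palindrome and xy^2z ∉ L.
This is a contradiction; hence L is not regular.

0^{p+k} 1 0^p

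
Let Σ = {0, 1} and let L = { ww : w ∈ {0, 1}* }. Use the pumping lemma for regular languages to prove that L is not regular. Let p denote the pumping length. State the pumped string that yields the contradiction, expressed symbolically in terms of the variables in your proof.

0^{p+k} 1^p 0^p 1^p

Assume L is regular. Let p be the pumping length given by the pumping lemma.
Take w = 0^p 1^p 0^p 1^p = uu where u = 0^p1^p; then w ∈ L and |w| = 4p ≥ p.
The pumping lemma gives a decomposition w = xyz where |xy| ≤ p and |y| ≥ 1.
The first p characters of w are 0's, so xy (and hence y) consists only of 0's. Write y = 0^k, 1 ≤ k ≤ p.
Pump with i = 2: xy^2z = 0^{p+k} 1^p 0^p 1^p, of length 4p+k. Suppose this equals vv. The string starts with 0 and ends with 1, so v does too; thus the boundary between the two copies of v is a 1→0 transition. There is exactly one such transition, at position 2p+k, so |v| = 2p+k and |vv| = 4p+2k ≠ 4p+k since k ≥ 1. So xy^2z ∉ L.
Contradiction. Therefore L is not regular.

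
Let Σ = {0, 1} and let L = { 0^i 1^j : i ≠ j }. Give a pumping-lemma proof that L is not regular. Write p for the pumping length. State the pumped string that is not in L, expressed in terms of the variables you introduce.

Assume L is regular. Let p be the pumping length given by the pumping lemma.
Choose w = 0^p 1^{p+p!}. Since p ≠ p+p!, w ∈ L; and |w| ≥ p.
The pumping lemma gives a decomposition w = xyz where |xy| ≤ p and y is nonempty.
Since the first p symbols of w are all 0's and |xy| ≤ p, y lies entirely in the leading 0-block: y = 0^k for some k with 1 ≤ k ≤ p.
Since 1 ≤ k ≤ p, k divides p!; set t = 1 + p!/k. Then xy^t z has p + (p!/k)·k = p + p! copies of 0. Now the 0-count equals the 1-count, so i ≠ j fails. So xy^t z = 0^{p+p!} 1^{p+p!} ∉ L.
Contradiction. Therefore L is not regular.

0^{p+p!} 1^{p+p!}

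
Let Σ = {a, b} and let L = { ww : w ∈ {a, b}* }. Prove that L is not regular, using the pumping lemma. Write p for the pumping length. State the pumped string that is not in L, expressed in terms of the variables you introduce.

Suppose for contradiction that L is regular, and let p be the pumping length.
Take w = a^p b^p a^p b^p = uu where u = a^pb^p; then w ∈ L and |w| = 4p ≥ p.
The pumping lemma gives a decomposition w = xyz where |xy| ≤ p and |y| ≥ 1.
Because |xy| ≤ p and w begins with p copies of a, we have y = a^k with 1 ≤ k ≤ p.
Pump with i = 2: xy^2z = a^{p+k} b^p a^p b^p, of length 4p+k. Suppose this equals vv. The string starts with a and ends with b, so v does too; thus the boundary between the two copies of v is a b→a transition. There is exactly one such transition, at position 2p+k, so |v| = 2p+k and |vv| = 4p+2k ≠ 4p+k since k ≥ 1. So xy^2z ∉ L.
This is a contradiction; hence L is not regular.

a^{p+k} b^p a^p b^p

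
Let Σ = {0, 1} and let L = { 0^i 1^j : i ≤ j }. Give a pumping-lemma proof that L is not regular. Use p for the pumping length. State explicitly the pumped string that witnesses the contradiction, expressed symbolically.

0^{p+k} 1^p

Assume L is regular; let p be its pumping constant.
Choose w = 0^p 1^p ∈ L, with |w| = 2p ≥ p.
Write w = xyz as guaranteed by the lemma, with |xy| ≤ p and |y| ≥ 1.
Since the first p symbols of w are all 0's and |xy| ≤ p, y lies entirely in the leading 0-block: y = 0^k for some k with 1 ≤ k ≤ p.
Consider xy^2z = 0^{p+k} 1^p. Since k ≥ 1, the 0-count p+k exceeds the 1-count p, so i ≤ j fails; thus xy^2z ∉ L.
Contradiction. Therefore L is not regular.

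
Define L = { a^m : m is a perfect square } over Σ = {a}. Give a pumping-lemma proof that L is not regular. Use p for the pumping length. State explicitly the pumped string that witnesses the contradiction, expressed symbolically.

Toward a contradiction, assume L is regular with pumping length p.
Take w = a^{p²} ∈ L with |w| = p² ≥ p.
Write w = xyz as guaranteed by the lemma, with |xy| ≤ p and |y| ≥ 1.
Then y = a^k for some k with 1 ≤ k ≤ p.
Pump with i = 2: xy^2z = a^{p²+k}. Since 1 ≤ k ≤ p, p² < p²+k ≤ p²+p < (p+1)², so p²+k lies strictly between consecutive squares and is not a perfect square. So xy^2z ∉ L.
This is a contradiction; hence L is not regular.

a^{p²+k}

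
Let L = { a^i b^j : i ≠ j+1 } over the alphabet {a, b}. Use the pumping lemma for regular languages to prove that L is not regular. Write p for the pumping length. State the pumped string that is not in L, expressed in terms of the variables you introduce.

Assume L is regular; let p be its pumping constant.
Choose w = a^p b^{p+p!-1}. Since p ≠ (p+p!-1)+1 = p+p!, w ∈ L; and |w| ≥ p.
Write w = xyz as guaranteed by the lemma, with |xy| ≤ p and |y| > 0.
Because |xy| ≤ p and w begins with p copies of a, we have y = a^k with 1 ≤ k ≤ p.
Since 1 ≤ k ≤ p, k divides p!; set t = 1 + p!/k. Then xy^t z has p + (p!/k)·k = p + p! copies of a. Now the a-count is p+p! and (b-count)+1 = (p+p!-1)+1 = p+p!, so i ≠ j+1 fails. So xy^t z = a^{p+p!} b^{p+p!-1} ∉ L.
This contradicts the pumping lemma, so L is not regular.

a^{p+p!} b^{p+p!-1}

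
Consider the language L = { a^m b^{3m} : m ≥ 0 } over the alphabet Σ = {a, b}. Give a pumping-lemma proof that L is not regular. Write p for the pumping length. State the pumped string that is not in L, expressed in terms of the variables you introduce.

Assume L is regular; let p be its pumping constant.
Let w = a^p b^{3p} ∈ L; note |w| = 4p ≥ p.
By the pumping lemma, w = xyz with |xy| ≤ p and y is nonempty.
The first p characters of w are a's, so xy (and hence y) consists only of a's. Write y = a^k, 1 ≤ k ≤ p.
Pump with i = 2: xy^2z = a^{p+k} b^{3p}. For this to lie in L we would need 3p = 3(p+k), which forces k = 0. But k ≥ 1, so xy^2z ∉ L.
This is a contradiction; hence L is not regular.

a^{p+k} b^{3p}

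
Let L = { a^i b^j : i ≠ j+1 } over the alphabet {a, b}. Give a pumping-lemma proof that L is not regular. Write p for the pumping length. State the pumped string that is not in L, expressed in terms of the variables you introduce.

a^{p+p!} b^{p+p!-1}

Suppose for contradiction that L is regular, and let p be the pumping length.
Choose w = a^p b^{p+p!-1}. Since p ≠ (p+p!-1)+1 = p+p!, w ∈ L; and |w| ≥ p.
Write w = xyz as guaranteed by the lemma, with |xy| ≤ p and y is nonempty.
Since the first p symbols of w are all a's and |xy| ≤ p, y lies entirely in the leading a-block: y = a^k for some k with 1 ≤ k ≤ p.
Since 1 ≤ k ≤ p, k divides p!; set t = 1 + p!/k. Then xy^t z has p + (p!/k)·k = p + p! copies of a. Now the a-count is p+p! and (b-count)+1 = (p+p!-1)+1 = p+p!, so i ≠ j+1 fails. So xy^t z = a^{p+p!} b^{p+p!-1} ∉ L.
This contradicts the pumping lemma, so L is not regular.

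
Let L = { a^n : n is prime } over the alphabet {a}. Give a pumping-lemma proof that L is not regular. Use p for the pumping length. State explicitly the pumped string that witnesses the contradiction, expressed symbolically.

Suppose for contradiction that L is regular, and let p be the pumping length.
Let q be a prime with q ≥ p+2 (infinitely many primes exist), and take w = a^q ∈ L with |w| = q ≥ p.
By the pumping lemma, w = xyz with |xy| ≤ p and y is nonempty.
Then y = a^k for some k with 1 ≤ k ≤ p.
Since 1 ≤ k ≤ p, |xz| = q-k. Pump with i = q+1: |xy^{q+1}z| = (q-k)+(q+1)k = q+qk = q(1+k), which is composite (both factors ≥ 2). So xy^{q+1}z = a^{q(1+k)} ∉ L.
Contradiction. Therefore L is not regular.

a^{q(1+k)}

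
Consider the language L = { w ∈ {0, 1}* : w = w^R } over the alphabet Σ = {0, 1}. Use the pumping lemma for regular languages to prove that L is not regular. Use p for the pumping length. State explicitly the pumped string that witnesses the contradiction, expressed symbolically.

0^{p+k} 1 0^p

Suppose for contradiction that L is regular, and let p be the pumping length.
Take w = 0^p 1 0^p, a palindrome of length 2p+1 ≥ p.
The pumping lemma gives a decomposition w = xyz where |xy| ≤ p and |y| ≥ 1.
Since the first p symbols of w are all 0's and |xy| ≤ p, y lies entirely in the leading 0-block: y = 0^k for some k with 1 ≤ k ≤ p.
Pump with i = 2: xy^2z = 0^{p+k} 1 0^p. Its reverse is 0^p 1 0^{p+k}, which differs from xy^2z since k ≥ 1. So xy^2z is not a palindrome and xy^2z ∉ L.
Contradiction. Therefore L is not regular.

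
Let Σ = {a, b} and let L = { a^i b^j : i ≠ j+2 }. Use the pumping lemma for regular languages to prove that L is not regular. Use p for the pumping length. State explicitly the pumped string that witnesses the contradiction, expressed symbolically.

Suppose for contradiction that L is regular, and let p be the pumping length.
Choose w = a^p b^{p+p!-2}. Since p ≠ (p+p!-2)+2 = p+p!, w ∈ L; and |w| ≥ p.
By the pumping lemma, w = xyz with |xy| ≤ p and y is nonempty.
Since the first p symbols of w are all a's and |xy| ≤ p, y lies entirely in the leading a-block: y = a^k for some k with 1 ≤ k ≤ p.
Since 1 ≤ k ≤ p, k divides p!; set t = 1 + p!/k. Then xy^t z has p + (p!/k)·k = p + p! copies of a. Now the a-count is p+p! and (b-count)+2 = (p+p!-2)+2 = p+p!, so i ≠ j+2 fails. So xy^t z = a^{p+p!} b^{p+p!-2} ∉ L.
This contradicts the pumping lemma, so L is not regular.

a^{p+p!} b^{p+p!-2}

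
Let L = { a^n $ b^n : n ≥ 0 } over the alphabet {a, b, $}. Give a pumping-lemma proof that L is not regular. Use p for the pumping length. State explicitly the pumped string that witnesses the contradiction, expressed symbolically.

a^{p+k} $ b^p

Suppose for contradiction that L is regular, and let p be the pumping length.
Take w = a^p $ b^p ∈ L with |w| = 2p+1 ≥ p.
The pumping lemma gives a decomposition w = xyz where |xy| ≤ p and y is nonempty.
The first p characters of w are a's, so xy (and hence y) consists only of a's. Write y = a^k, 1 ≤ k ≤ p.
Pump with i = 2: xy^2z = a^{p+k} $ b^p, which would require p+k = p. But k ≥ 1, so xy^2z ∉ L.
This is a contradiction; hence L is not regular.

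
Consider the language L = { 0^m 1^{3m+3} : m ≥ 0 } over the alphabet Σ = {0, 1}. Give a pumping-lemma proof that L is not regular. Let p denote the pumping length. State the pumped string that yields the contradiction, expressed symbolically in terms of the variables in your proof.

0^{p+k} 1^{3p+3}

Assume L is regular. Let p be the pumping length given by the pumping lemma.
Choose w = 0^p 1^{3p+3}, which is in L with |w| = 4p+3 ≥ p.
Write w = xyz as guaranteed by the lemma, with |xy| ≤ p and |y| ≥ 1.
Since the first p symbols of w are all 0's and |xy| ≤ p, y lies entirely in the leading 0-block: y = 0^k for some k with 1 ≤ k ≤ p.
Pump with i = 2: xy^2z = 0^{p+k} 1^{3p+3}. For this to lie in L we would need 3p+3 = 3(p+k)+3, which forces k = 0. But k ≥ 1, so xy^2z ∉ L.
Contradiction. Therefore L is not regular.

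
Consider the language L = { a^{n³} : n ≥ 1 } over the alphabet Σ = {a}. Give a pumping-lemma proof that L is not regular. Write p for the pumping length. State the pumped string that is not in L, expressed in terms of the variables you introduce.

a^{p³+k}

Suppose for contradiction that L is regular, and let p be the pumping length.
Take w = a^{p³} ∈ L with |w| = p³ ≥ p.
By the pumping lemma, w = xyz with |xy| ≤ p and y is nonempty.
Then y = a^k for some k with 1 ≤ k ≤ p.
Pump with i = 2: xy^2z = a^{p³+k}. Since 1 ≤ k ≤ p, p³ < p³+k ≤ p³+p < p³+3p²+3p+1 = (p+1)³, so p³+k is not a perfect cube. So xy^2z ∉ L.
This is a contradiction; hence L is not regular.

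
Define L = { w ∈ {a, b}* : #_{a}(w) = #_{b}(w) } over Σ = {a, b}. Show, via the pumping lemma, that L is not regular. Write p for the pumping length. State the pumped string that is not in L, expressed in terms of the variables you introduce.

Toward a contradiction, assume L is regular with pumping length p.
Choose w = a^p b^p ∈ L with |w| = 2p ≥ p.
The pumping lemma gives a decomposition w = xyz where |xy| ≤ p and |y| > 0.
Since the first p symbols of w are all a's and |xy| ≤ p, y lies entirely in the leading a-block: y = a^k for some k with 1 ≤ k ≤ p.
Pump with i = 2: xy^2z = a^{p+k} b^p has p+k occurrences of a but only p of b. Since k ≥ 1 the counts differ, so xy^2z ∉ L.
This contradicts the pumping lemma, so L is not regular.

a^{p+k} b^p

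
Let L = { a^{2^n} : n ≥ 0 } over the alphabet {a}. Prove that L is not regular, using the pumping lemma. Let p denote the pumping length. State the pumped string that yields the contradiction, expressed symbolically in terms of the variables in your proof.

Toward a contradiction, assume L is regular with pumping length p.
Take w = a^{2^p} ∈ L with |w| = 2^p ≥ p.
The pumping lemma gives a decomposition w = xyz where |xy| ≤ p and |y| ≥ 1.
Then y = a^k for some k with 1 ≤ k ≤ p.
Pump with i = 2: xy^2z = a^{2^p+k}. Since 1 ≤ k ≤ p < 2^p, we have 2^p < 2^p+k < 2^{p+1}, so 2^p+k is not a power of 2. So xy^2z ∉ L.
Contradiction. Therefore L is not regular.

a^{2^p+k}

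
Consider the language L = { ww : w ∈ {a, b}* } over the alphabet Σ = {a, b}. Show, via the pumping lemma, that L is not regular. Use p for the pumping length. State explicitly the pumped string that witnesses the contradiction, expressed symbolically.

a^{p+k} b^p a^p b^p

Toward a contradiction, assume L is regular with pumping length p.
Take w = a^p b^p a^p b^p = uu where u = a^pb^p; then w ∈ L and |w| = 4p ≥ p.
The pumping lemma gives a decomposition w = xyz where |xy| ≤ p and |y| > 0.
Because |xy| ≤ p and w begins with p copies of a, we have y = a^k with 1 ≤ k ≤ p.
Pump with i = 2: xy^2z = a^{p+k} b^p a^p b^p, of length 4p+k. Suppose this equals vv. The string starts with a and ends with b, so v does too; thus the boundary between the two copies of v is a b→a transition. There is exactly one such transition, at position 2p+k, so |v| = 2p+k and |vv| = 4p+2k ≠ 4p+k since k ≥ 1. So xy^2z ∉ L.
Contradiction. Therefore L is not regular.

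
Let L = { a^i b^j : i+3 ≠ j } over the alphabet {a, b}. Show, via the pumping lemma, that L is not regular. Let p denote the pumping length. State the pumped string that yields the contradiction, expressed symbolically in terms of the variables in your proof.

a^{p+p!} b^{p+p!+3}

Toward a contradiction, assume L is regular with pumping length p.
Choose w = a^p b^{p+p!+3}. Since p ≠ (p+p!+3)-3 = p+p!, w ∈ L; and |w| ≥ p.
By the pumping lemma, w = xyz with |xy| ≤ p and |y| ≥ 1.
Since the first p symbols of w are all a's and |xy| ≤ p, y lies entirely in the leading a-block: y = a^k for some k with 1 ≤ k ≤ p.
Since 1 ≤ k ≤ p, k divides p!; set t = 1 + p!/k. Then xy^t z has p + (p!/k)·k = p + p! copies of a. Now the a-count is p+p! and (b-count)-3 = (p+p!+3)-3 = p+p!, so i+3 ≠ j fails. So xy^t z = a^{p+p!} b^{p+p!+3} ∉ L.
This is a contradiction; hence L is not regular.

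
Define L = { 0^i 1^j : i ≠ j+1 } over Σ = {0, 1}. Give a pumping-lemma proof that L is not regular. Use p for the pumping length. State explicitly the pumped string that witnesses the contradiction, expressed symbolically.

0^{p+p!} 1^{p+p!-1}

Suppose for contradiction that L is regular, and let p be the pumping length.
Choose w = 0^p 1^{p+p!-1}. Since p ≠ (p+p!-1)+1 = p+p!, w ∈ L; and |w| ≥ p.
Write w = xyz as guaranteed by the lemma, with |xy| ≤ p and |y| > 0.
Since the first p symbols of w are all 0's and |xy| ≤ p, y lies entirely in the leading 0-block: y = 0^k for some k with 1 ≤ k ≤ p.
Since 1 ≤ k ≤ p, k divides p!; set t = 1 + p!/k. Then xy^t z has p + (p!/k)·k = p + p! copies of 0. Now the 0-count is p+p! and (1-count)+1 = (p+p!-1)+1 = p+p!, so i ≠ j+1 fails. So xy^t z = 0^{p+p!} 1^{p+p!-1} ∉ L.
This contradicts the pumping lemma, so L is not regular.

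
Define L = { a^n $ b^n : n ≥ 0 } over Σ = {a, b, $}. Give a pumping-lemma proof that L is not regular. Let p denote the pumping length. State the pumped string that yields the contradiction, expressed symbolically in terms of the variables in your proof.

a^{p+k} $ b^p

Assume L is regular. Let p be the pumping length given by the pumping lemma.
Take w = a^p $ b^p ∈ L with |w| = 2p+1 ≥ p.
The pumping lemma gives a decomposition w = xyz where |xy| ≤ p and y is nonempty.
Since the first p symbols of w are all a's and |xy| ≤ p, y lies entirely in the leading a-block: y = a^k for some k with 1 ≤ k ≤ p.
Pump with i = 2: xy^2z = a^{p+k} $ b^p, which would require p+k = p. But k ≥ 1, so xy^2z ∉ L.
This is a contradiction; hence L is not regular.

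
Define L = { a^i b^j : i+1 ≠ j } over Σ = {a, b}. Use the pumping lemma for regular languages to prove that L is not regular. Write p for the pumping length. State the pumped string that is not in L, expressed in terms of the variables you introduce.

Assume L is regular. Let p be the pumping length given by the pumping lemma.
Choose w = a^p b^{p+p!+1}. Since p ≠ (p+p!+1)-1 = p+p!, w ∈ L; and |w| ≥ p.
By the pumping lemma, w = xyz with |xy| ≤ p and y is nonempty.
The first p characters of w are a's, so xy (and hence y) consists only of a's. Write y = a^k, 1 ≤ k ≤ p.
Since 1 ≤ k ≤ p, k divides p!; set t = 1 + p!/k. Then xy^t z has p + (p!/k)·k = p + p! copies of a. Now the a-count is p+p! and (b-count)-1 = (p+p!+1)-1 = p+p!, so i+1 ≠ j fails. So xy^t z = a^{p+p!} b^{p+p!+1} ∉ L.
This is a contradiction; hence L is not regular.

a^{p+p!} b^{p+p!+1}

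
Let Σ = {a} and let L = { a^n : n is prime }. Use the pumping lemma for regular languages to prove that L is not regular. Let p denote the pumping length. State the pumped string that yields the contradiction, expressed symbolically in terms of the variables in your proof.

a^{q(1+k)}

Assume L is regular; let p be its pumping constant.
Let q be a prime with q ≥ p+2 (infinitely many primes exist), and take w = a^q ∈ L with |w| = q ≥ p.
By the pumping lemma, w = xyz with |xy| ≤ p and y is nonempty.
Then y = a^k for some k with 1 ≤ k ≤ p.
Since 1 ≤ k ≤ p, |xz| = q-k. Pump with i = q+1: |xy^{q+1}z| = (q-k)+(q+1)k = q+qk = q(1+k), which is composite (both factors ≥ 2). So xy^{q+1}z = a^{q(1+k)} ∉ L.
This contradicts the pumping lemma, so L is not regular.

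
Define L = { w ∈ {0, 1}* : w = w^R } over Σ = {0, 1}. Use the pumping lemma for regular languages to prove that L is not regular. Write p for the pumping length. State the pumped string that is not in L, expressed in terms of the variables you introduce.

Assume L is regular. Let p be the pumping length given by the pumping lemma.
Take w = 0^p 1 0^p, a palindrome of length 2p+1 ≥ p.
The pumping lemma gives a decomposition w = xyz where |xy| ≤ p and y is nonempty.
Because |xy| ≤ p and w begins with p copies of 0, we have y = 0^k with 1 ≤ k ≤ p.
Pump with i = 2: xy^2z = 0^{p+k} 1 0^p. Its reverse is 0^p 1 0^{p+k}, which differs from xy^2z since k ≥ 1. So xy^2z is not a palindrome and xy^2z ∉ L.
This contradicts the pumping lemma, so L is not regular.

0^{p+k} 1 0^p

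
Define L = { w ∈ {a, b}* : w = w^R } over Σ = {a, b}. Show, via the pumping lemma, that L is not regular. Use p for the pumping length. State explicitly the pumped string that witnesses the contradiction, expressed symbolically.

Toward a contradiction, assume L is regular with pumping length p.
Take w = a^p b a^p, a palindrome of length 2p+1 ≥ p.
By the pumping lemma, w = xyz with |xy| ≤ p and |y| ≥ 1.
Since the first p symbols of w are all a's and |xy| ≤ p, y lies entirely in the leading a-block: y = a^k for some k with 1 ≤ k ≤ p.
Pump with i = 2: xy^2z = a^{p+k} b a^p. Its reverse is a^p b a^{p+k}, which differs from xy^2z since k ≥ 1. So xy^2z is not a palindrome and xy^2z ∉ L.
This contradicts the pumping lemma, so L is not regular.

a^{p+k} b a^p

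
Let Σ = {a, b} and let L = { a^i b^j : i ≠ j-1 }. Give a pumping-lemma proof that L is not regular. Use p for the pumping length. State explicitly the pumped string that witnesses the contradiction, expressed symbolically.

a^{p+p!} b^{p+p!+1}

Assume L is regular; let p be its pumping constant.
Choose w = a^p b^{p+p!+1}. Since p ≠ (p+p!+1)-1 = p+p!, w ∈ L; and |w| ≥ p.
Write w = xyz as guaranteed by the lemma, with |xy| ≤ p and y is nonempty.
The first p characters of w are a's, so xy (and hence y) consists only of a's. Write y = a^k, 1 ≤ k ≤ p.
Since 1 ≤ k ≤ p, k divides p!; set t = 1 + p!/k. Then xy^t z has p + (p!/k)·k = p + p! copies of a. Now the a-count is p+p! and (b-count)-1 = (p+p!+1)-1 = p+p!, so i ≠ j-1 fails. So xy^t z = a^{p+p!} b^{p+p!+1} ∉ L.
This contradicts the pumping lemma, so L is not regular.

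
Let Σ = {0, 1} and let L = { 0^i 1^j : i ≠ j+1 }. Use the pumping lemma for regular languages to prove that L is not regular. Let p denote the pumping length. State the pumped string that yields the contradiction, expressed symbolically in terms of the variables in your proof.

Assume L is regular. Let p be the pumping length given by the pumping lemma.
Choose w = 0^p 1^{p+p!-1}. Since p ≠ (p+p!-1)+1 = p+p!, w ∈ L; and |w| ≥ p.
Write w = xyz as guaranteed by the lemma, with |xy| ≤ p and |y| ≥ 1.
Because |xy| ≤ p and w begins with p copies of 0, we have y = 0^k with 1 ≤ k ≤ p.
Since 1 ≤ k ≤ p, k divides p!; set t = 1 + p!/k. Then xy^t z has p + (p!/k)·k = p + p! copies of 0. Now the 0-count is p+p! and (1-count)+1 = (p+p!-1)+1 = p+p!, so i ≠ j+1 fails. So xy^t z = 0^{p+p!} 1^{p+p!-1} ∉ L.
This contradicts the pumping lemma, so L is not regular.

0^{p+p!} 1^{p+p!-1}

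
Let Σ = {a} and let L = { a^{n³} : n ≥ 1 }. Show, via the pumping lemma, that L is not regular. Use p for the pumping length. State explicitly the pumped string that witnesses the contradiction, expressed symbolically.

a^{p³+k}

Toward a contradiction, assume L is regular with pumping length p.
Take w = a^{p³} ∈ L with |w| = p³ ≥ p.
By the pumping lemma, w = xyz with |xy| ≤ p and |y| ≥ 1.
Then y = a^k for some k with 1 ≤ k ≤ p.
Pump with i = 2: xy^2z = a^{p³+k}. Since 1 ≤ k ≤ p, p³ < p³+k ≤ p³+p < p³+3p²+3p+1 = (p+1)³, so p³+k is not a perfect cube. So xy^2z ∉ L.
This is a contradiction; hence L is not regular.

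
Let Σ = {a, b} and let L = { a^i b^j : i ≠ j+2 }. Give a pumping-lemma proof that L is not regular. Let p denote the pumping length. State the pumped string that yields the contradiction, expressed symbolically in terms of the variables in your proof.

a^{p+p!} b^{p+p!-2}

Assume L is regular; let p be its pumping constant.
Choose w = a^p b^{p+p!-2}. Since p ≠ (p+p!-2)+2 = p+p!, w ∈ L; and |w| ≥ p.
The pumping lemma gives a decomposition w = xyz where |xy| ≤ p and y is nonempty.
Since the first p symbols of w are all a's and |xy| ≤ p, y lies entirely in the leading a-block: y = a^k for some k with 1 ≤ k ≤ p.
Since 1 ≤ k ≤ p, k divides p!; set t = 1 + p!/k. Then xy^t z has p + (p!/k)·k = p + p! copies of a. Now the a-count is p+p! and (b-count)+2 = (p+p!-2)+2 = p+p!, so i ≠ j+2 fails. So xy^t z = a^{p+p!} b^{p+p!-2} ∉ L.
Contradiction. Therefore L is not regular.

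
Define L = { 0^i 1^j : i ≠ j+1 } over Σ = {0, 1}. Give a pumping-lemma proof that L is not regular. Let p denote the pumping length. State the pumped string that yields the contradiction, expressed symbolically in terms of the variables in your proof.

Toward a contradiction, assume L is regular with pumping length p.
Choose w = 0^p 1^{p+p!-1}. Since p ≠ (p+p!-1)+1 = p+p!, w ∈ L; and |w| ≥ p.
The pumping lemma gives a decomposition w = xyz where |xy| ≤ p and |y| ≥ 1.
Since the first p symbols of w are all 0's and |xy| ≤ p, y lies entirely in the leading 0-block: y = 0^k for some k with 1 ≤ k ≤ p.
Since 1 ≤ k ≤ p, k divides p!; set t = 1 + p!/k. Then xy^t z has p + (p!/k)·k = p + p! copies of 0. Now the 0-count is p+p! and (1-count)+1 = (p+p!-1)+1 = p+p!, so i ≠ j+1 fails. So xy^t z = 0^{p+p!} 1^{p+p!-1} ∉ L.
This contradicts the pumping lemma, so L is not regular.

0^{p+p!} 1^{p+p!-1}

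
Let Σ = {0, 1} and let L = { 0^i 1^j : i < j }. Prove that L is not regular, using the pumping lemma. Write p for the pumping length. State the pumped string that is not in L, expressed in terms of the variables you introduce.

Suppose for contradiction that L is regular, and let p be the pumping length.
Choose w = 0^p 1^{p+1} ∈ L, with |w| = 2p+1 ≥ p.
The pumping lemma gives a decomposition w = xyz where |xy| ≤ p and |y| ≥ 1.
Since the first p symbols of w are all 0's and |xy| ≤ p, y lies entirely in the leading 0-block: y = 0^k for some k with 1 ≤ k ≤ p.
Consider xy^2z = 0^{p+k} 1^{p+1}. Since k ≥ 1, the 0-count p+k is at least p+1, so i < j fails; thus xy^2z ∉ L.
This contradicts the pumping lemma, so L is not regular.

0^{p+k} 1^{p+1}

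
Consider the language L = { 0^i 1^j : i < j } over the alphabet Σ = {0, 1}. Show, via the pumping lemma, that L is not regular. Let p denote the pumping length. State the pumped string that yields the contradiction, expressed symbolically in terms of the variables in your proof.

0^{p+k} 1^{p+1}

Assume L is regular; let p be its pumping constant.
Choose w = 0^p 1^{p+1} ∈ L, with |w| = 2p+1 ≥ p.
By the pumping lemma, w = xyz with |xy| ≤ p and |y| > 0.
The first p characters of w are 0's, so xy (and hence y) consists only of 0's. Write y = 0^k, 1 ≤ k ≤ p.
Consider xy^2z = 0^{p+k} 1^{p+1}. Since k ≥ 1, the 0-count p+k is at least p+1, so i < j fails; thus xy^2z ∉ L.
This is a contradiction; hence L is not regular.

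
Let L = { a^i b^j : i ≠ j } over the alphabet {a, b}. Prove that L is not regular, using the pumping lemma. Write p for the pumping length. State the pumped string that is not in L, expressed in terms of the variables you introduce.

Assume L is regular. Let p be the pumping length given by the pumping lemma.
Choose w = a^p b^{p+p!}. Since p ≠ p+p!, w ∈ L; and |w| ≥ p.
The pumping lemma gives a decomposition w = xyz where |xy| ≤ p and |y| ≥ 1.
The first p characters of w are a's, so xy (and hence y) consists only of a's. Write y = a^k, 1 ≤ k ≤ p.
Since 1 ≤ k ≤ p, k divides p!; set t = 1 + p!/k. Then xy^t z has p + (p!/k)·k = p + p! copies of a. Now the a-count equals the b-count, so i ≠ j fails. So xy^t z = a^{p+p!} b^{p+p!} ∉ L.
This contradicts the pumping lemma, so L is not regular.

a^{p+p!} b^{p+p!}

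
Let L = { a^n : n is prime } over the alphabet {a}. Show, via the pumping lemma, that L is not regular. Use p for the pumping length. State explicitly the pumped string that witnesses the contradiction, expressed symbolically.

Assume L is regular; let p be its pumping constant.
Let q be a prime with q ≥ p+2 (infinitely many primes exist), and take w = a^q ∈ L with |w| = q ≥ p.
Write w = xyz as guaranteed by the lemma, with |xy| ≤ p and |y| > 0.
Then y = a^k for some k with 1 ≤ k ≤ p.
Since 1 ≤ k ≤ p, |xz| = q-k. Pump with i = q+1: |xy^{q+1}z| = (q-k)+(q+1)k = q+qk = q(1+k), which is composite (both factors ≥ 2). So xy^{q+1}z = a^{q(1+k)} ∉ L.
This is a contradiction; hence L is not regular.

a^{q(1+k)}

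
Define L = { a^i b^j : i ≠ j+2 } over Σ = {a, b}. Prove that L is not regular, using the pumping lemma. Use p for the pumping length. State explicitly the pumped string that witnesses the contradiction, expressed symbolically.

a^{p+p!} b^{p+p!-2}

Assume L is regular. Let p be the pumping length given by the pumping lemma.
Choose w = a^p b^{p+p!-2}. Since p ≠ (p+p!-2)+2 = p+p!, w ∈ L; and |w| ≥ p.
The pumping lemma gives a decomposition w = xyz where |xy| ≤ p and |y| > 0.
The first p characters of w are a's, so xy (and hence y) consists only of a's. Write y = a^k, 1 ≤ k ≤ p.
Since 1 ≤ k ≤ p, k divides p!; set t = 1 + p!/k. Then xy^t z has p + (p!/k)·k = p + p! copies of a. Now the a-count is p+p! and (b-count)+2 = (p+p!-2)+2 = p+p!, so i ≠ j+2 fails. So xy^t z = a^{p+p!} b^{p+p!-2} ∉ L.
This is a contradiction; hence L is not regular.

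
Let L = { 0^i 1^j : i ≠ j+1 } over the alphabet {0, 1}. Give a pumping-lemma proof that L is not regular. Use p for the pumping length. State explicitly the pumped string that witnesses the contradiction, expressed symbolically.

Assume L is regular. Let p be the pumping length given by the pumping lemma.
Choose w = 0^p 1^{p+p!-1}. Since p ≠ (p+p!-1)+1 = p+p!, w ∈ L; and |w| ≥ p.
Write w = xyz as guaranteed by the lemma, with |xy| ≤ p and y is nonempty.
Since the first p symbols of w are all 0's and |xy| ≤ p, y lies entirely in the leading 0-block: y = 0^k for some k with 1 ≤ k ≤ p.
Since 1 ≤ k ≤ p, k divides p!; set t = 1 + p!/k. Then xy^t z has p + (p!/k)·k = p + p! copies of 0. Now the 0-count is p+p! and (1-count)+1 = (p+p!-1)+1 = p+p!, so i ≠ j+1 fails. So xy^t z = 0^{p+p!} 1^{p+p!-1} ∉ L.
This is a contradiction; hence L is not regular.

0^{p+p!} 1^{p+p!-1}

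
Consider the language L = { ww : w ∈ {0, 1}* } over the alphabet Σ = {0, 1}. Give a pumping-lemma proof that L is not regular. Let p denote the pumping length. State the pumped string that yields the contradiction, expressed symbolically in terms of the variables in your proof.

Assume L is regular; let p be its pumping constant.
Take w = 0^p 1^p 0^p 1^p = uu where u = 0^p1^p; then w ∈ L and |w| = 4p ≥ p.
By the pumping lemma, w = xyz with |xy| ≤ p and |y| ≥ 1.
Because |xy| ≤ p and w begins with p copies of 0, we have y = 0^k with 1 ≤ k ≤ p.
Pump with i = 2: xy^2z = 0^{p+k} 1^p 0^p 1^p, of length 4p+k. Suppose this equals vv. The string starts with 0 and ends with 1, so v does too; thus the boundary between the two copies of v is a 1→0 transition. There is exactly one such transition, at position 2p+k, so |v| = 2p+k and |vv| = 4p+2k ≠ 4p+k since k ≥ 1. So xy^2z ∉ L.
Contradiction. Therefore L is not regular.

0^{p+k} 1^p 0^p 1^p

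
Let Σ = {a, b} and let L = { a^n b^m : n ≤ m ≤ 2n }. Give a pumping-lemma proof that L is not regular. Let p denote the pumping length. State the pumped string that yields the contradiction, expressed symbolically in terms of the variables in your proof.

a^{p+k} b^p

Assume L is regular. Let p be the pumping length given by the pumping lemma.
Take w = a^p b^p ∈ L (since p ≤ p ≤ 2p), with |w| = 2p ≥ p.
By the pumping lemma, w = xyz with |xy| ≤ p and |y| > 0.
Since the first p symbols of w are all a's and |xy| ≤ p, y lies entirely in the leading a-block: y = a^k for some k with 1 ≤ k ≤ p.
Pump with i = 2: xy^2z = a^{p+k} b^p. Now n = p+k > p = m, so the condition n ≤ m fails. Thus xy^2z ∉ L.
This is a contradiction; hence L is not regular.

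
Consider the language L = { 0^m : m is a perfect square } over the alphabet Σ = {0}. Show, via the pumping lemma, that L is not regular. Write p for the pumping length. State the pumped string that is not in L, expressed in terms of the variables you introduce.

Suppose for contradiction that L is regular, and let p be the pumping length.
Take w = 0^{p²} ∈ L with |w| = p² ≥ p.
The pumping lemma gives a decomposition w = xyz where |xy| ≤ p and |y| > 0.
Then y = 0^k for some k with 1 ≤ k ≤ p.
Pump with i = 2: xy^2z = 0^{p²+k}. Since 1 ≤ k ≤ p, p² < p²+k ≤ p²+p < (p+1)², so p²+k lies strictly between consecutive squares and is not a perfect square. So xy^2z ∉ L.
This is a contradiction; hence L is not regular.

0^{p²+k}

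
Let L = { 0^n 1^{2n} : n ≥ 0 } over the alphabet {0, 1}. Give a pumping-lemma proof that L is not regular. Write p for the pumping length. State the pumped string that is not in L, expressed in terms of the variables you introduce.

0^{p+k} 1^{2p}

Suppose for contradiction that L is regular, and let p be the pumping length.
Take w = 0^p 1^{2p}. Then w ∈ L and |w| = 3p ≥ p.
The pumping lemma gives a decomposition w = xyz where |xy| ≤ p and |y| ≥ 1.
The first p characters of w are 0's, so xy (and hence y) consists only of 0's. Write y = 0^k, 1 ≤ k ≤ p.
Pump with i = 2: xy^2z = 0^{p+k} 1^{2p}. For this to lie in L we would need 2p = 2(p+k), which forces k = 0. But k ≥ 1, so xy^2z ∉ L.
This is a contradiction; hence L is not regular.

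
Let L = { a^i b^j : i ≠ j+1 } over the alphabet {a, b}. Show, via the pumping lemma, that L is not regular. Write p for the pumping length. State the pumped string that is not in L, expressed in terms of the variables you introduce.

Suppose for contradiction that L is regular, and let p be the pumping length.
Choose w = a^p b^{p+p!-1}. Since p ≠ (p+p!-1)+1 = p+p!, w ∈ L; and |w| ≥ p.
By the pumping lemma, w = xyz with |xy| ≤ p and y is nonempty.
Since the first p symbols of w are all a's and |xy| ≤ p, y lies entirely in the leading a-block: y = a^k for some k with 1 ≤ k ≤ p.
Since 1 ≤ k ≤ p, k divides p!; set t = 1 + p!/k. Then xy^t z has p + (p!/k)·k = p + p! copies of a. Now the a-count is p+p! and (b-count)+1 = (p+p!-1)+1 = p+p!, so i ≠ j+1 fails. So xy^t z = a^{p+p!} b^{p+p!-1} ∉ L.
This is a contradiction; hence L is not regular.

a^{p+p!} b^{p+p!-1}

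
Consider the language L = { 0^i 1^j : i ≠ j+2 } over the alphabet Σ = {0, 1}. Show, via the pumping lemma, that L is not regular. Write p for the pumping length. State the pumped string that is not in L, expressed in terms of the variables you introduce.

Assume L is regular; let p be its pumping constant.
Choose w = 0^p 1^{p+p!-2}. Since p ≠ (p+p!-2)+2 = p+p!, w ∈ L; and |w| ≥ p.
By the pumping lemma, w = xyz with |xy| ≤ p and |y| ≥ 1.
The first p characters of w are 0's, so xy (and hence y) consists only of 0's. Write y = 0^k, 1 ≤ k ≤ p.
Since 1 ≤ k ≤ p, k divides p!; set t = 1 + p!/k. Then xy^t z has p + (p!/k)·k = p + p! copies of 0. Now the 0-count is p+p! and (1-count)+2 = (p+p!-2)+2 = p+p!, so i ≠ j+2 fails. So xy^t z = 0^{p+p!} 1^{p+p!-2} ∉ L.
This contradicts the pumping lemma, so L is not regular.

0^{p+p!} 1^{p+p!-2}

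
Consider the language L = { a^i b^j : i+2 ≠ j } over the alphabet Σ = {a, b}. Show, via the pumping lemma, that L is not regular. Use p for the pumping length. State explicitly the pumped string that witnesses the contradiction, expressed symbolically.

Toward a contradiction, assume L is regular with pumping length p.
Choose w = a^p b^{p+p!+2}. Since p ≠ (p+p!+2)-2 = p+p!, w ∈ L; and |w| ≥ p.
Write w = xyz as guaranteed by the lemma, with |xy| ≤ p and |y| ≥ 1.
The first p characters of w are a's, so xy (and hence y) consists only of a's. Write y = a^k, 1 ≤ k ≤ p.
Since 1 ≤ k ≤ p, k divides p!; set t = 1 + p!/k. Then xy^t z has p + (p!/k)·k = p + p! copies of a. Now the a-count is p+p! and (b-count)-2 = (p+p!+2)-2 = p+p!, so i+2 ≠ j fails. So xy^t z = a^{p+p!} b^{p+p!+2} ∉ L.
This is a contradiction; hence L is not regular.

a^{p+p!} b^{p+p!+2}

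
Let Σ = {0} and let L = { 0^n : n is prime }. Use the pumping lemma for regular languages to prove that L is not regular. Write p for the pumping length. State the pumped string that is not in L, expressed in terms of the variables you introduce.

0^{q(1+k)}

Toward a contradiction, assume L is regular with pumping length p.
Let q be a prime with q ≥ p+2 (infinitely many primes exist), and take w = 0^q ∈ L with |w| = q ≥ p.
Write w = xyz as guaranteed by the lemma, with |xy| ≤ p and |y| > 0.
Then y = 0^k for some k with 1 ≤ k ≤ p.
Since 1 ≤ k ≤ p, |xz| = q-k. Pump with i = q+1: |xy^{q+1}z| = (q-k)+(q+1)k = q+qk = q(1+k), which is composite (both factors ≥ 2). So xy^{q+1}z = 0^{q(1+k)} ∉ L.
This is a contradiction; hence L is not regular.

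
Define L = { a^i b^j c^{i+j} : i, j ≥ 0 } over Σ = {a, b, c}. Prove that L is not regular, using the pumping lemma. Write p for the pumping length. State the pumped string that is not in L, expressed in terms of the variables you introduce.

Suppose for contradiction that L is regular, and let p be the pumping length.
Take w = a^p b^p c^{2p} ∈ L (with i=j=p, i+j=2p), |w| = 4p ≥ p.
Write w = xyz as guaranteed by the lemma, with |xy| ≤ p and |y| ≥ 1.
Since the first p symbols of w are all a's and |xy| ≤ p, y lies entirely in the leading a-block: y = a^k for some k with 1 ≤ k ≤ p.
Consider xy^2z = a^{p+k} b^p c^{2p}. Now the a- and b-counts sum to 2p+k, but the c-count is 2p ≠ 2p+k. So xy^2z ∉ L.
Contradiction. Therefore L is not regular.

a^{p+k} b^p c^{2p}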